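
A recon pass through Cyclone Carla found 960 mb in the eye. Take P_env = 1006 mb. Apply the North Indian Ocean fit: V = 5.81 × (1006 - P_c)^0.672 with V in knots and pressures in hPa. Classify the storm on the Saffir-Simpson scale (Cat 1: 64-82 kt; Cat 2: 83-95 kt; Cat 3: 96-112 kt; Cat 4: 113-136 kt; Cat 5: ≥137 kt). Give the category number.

1

ΔP = 1006 − 960 = 46 mb.
V ≈ 5.81 × 46^0.672 = 5.81 × 13.10 ≈ 76 kt.
76 kt falls in the Category 1 band.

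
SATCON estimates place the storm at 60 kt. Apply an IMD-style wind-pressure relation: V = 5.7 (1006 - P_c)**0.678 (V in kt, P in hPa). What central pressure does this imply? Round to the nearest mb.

974 mb

ΔP = (V / 5.7)^(1/0.678) = (60/5.7)^1.475.
60/5.7 = 10.526; 10.526^1.475 ≈ 32.19 mb.
P_c = 1006 − 32.19 = 973.81 ≈ 974 mb.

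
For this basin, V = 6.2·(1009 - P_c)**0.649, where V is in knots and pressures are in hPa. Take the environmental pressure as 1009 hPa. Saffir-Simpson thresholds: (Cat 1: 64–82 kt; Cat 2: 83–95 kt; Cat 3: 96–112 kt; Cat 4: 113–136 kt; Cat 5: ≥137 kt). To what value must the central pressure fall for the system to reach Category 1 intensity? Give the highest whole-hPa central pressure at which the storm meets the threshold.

972 hPa

Category 1 begins at V = 64 kt.
Required ΔP = (64/6.2)^(1/0.649) = 10.323^1.541 ≈ 36.48 hPa.
P_c ≤ 1009 − 36.48 = 972.52, so the highest integer P_c is 972 hPa.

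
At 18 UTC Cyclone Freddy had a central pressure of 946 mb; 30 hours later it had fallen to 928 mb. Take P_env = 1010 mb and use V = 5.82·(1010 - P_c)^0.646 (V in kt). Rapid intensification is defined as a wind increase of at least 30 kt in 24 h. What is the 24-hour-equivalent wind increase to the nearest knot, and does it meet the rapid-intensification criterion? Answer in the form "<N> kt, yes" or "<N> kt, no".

12 kt, no

V₁: ΔP = 64, V ≈ 5.82 × 64^0.646 ≈ 85.45 kt.
V₂: ΔP = 82, V ≈ 5.82 × 82^0.646 ≈ 100.29 kt.
ΔV over 30 h = 14.84 kt → 24 h equivalent = 14.84 × 24/30 ≈ 11.87 kt.
12 kt < 30 kt ⇒ not rapid intensification.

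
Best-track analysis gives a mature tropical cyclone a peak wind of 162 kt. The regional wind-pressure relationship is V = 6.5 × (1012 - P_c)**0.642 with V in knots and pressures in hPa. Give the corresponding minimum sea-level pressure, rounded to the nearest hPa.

862 hPa

ΔP = (V / 6.5)^(1/0.642) = (162/6.5)^1.558.
162/6.5 = 24.923; 24.923^1.558 ≈ 149.76 hPa.
P_c = 1012 − 149.76 = 862.24 ≈ 862 hPa.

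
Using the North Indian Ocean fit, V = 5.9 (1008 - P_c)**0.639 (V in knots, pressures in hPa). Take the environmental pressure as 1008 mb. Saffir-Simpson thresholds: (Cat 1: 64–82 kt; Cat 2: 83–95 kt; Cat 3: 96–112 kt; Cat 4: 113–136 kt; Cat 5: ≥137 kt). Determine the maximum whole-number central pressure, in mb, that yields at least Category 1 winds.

966 mb

Category 1 begins at V = 64 kt.
Required ΔP = (64/5.9)^(1/0.639) = 10.847^1.565 ≈ 41.71 mb.
P_c ≤ 1008 − 41.71 = 966.29, so the highest integer P_c is 966 mb.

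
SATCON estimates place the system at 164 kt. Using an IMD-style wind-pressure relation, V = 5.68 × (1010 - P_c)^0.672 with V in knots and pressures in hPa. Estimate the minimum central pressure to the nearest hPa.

861 hPa

ΔP = (V / 5.68)^(1/0.672) = (164/5.68)^1.488.
164/5.68 = 28.873; 28.873^1.488 ≈ 149.06 hPa.
P_c = 1010 − 149.06 = 860.94 ≈ 861 hPa.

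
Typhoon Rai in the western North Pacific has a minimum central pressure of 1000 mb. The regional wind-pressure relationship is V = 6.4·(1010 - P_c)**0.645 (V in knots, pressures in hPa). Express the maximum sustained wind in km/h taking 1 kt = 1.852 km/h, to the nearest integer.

ΔP = 1010 − 1000 = 10 mb.
V ≈ 6.4 × 10^0.645 = 6.4 × 4.416 ≈ 28.261 kt.
28.261 × 1.852 ≈ 52.34 km/h → 52 km/h.

52 km/h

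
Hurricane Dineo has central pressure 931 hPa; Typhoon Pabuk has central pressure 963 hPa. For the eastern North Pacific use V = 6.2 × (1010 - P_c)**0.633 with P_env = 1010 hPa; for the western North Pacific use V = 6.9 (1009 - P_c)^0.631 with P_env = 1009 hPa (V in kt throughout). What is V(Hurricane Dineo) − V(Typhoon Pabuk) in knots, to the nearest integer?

21 kt

Hurricane Dineo: ΔP = 79; V ≈ 6.2 × 79^0.633 ≈ 98.53 kt.
Typhoon Pabuk: ΔP = 46; V ≈ 6.9 × 46^0.631 ≈ 77.28 kt.
Difference ≈ 98.53 − 77.28 = 21.25 → 21 kt.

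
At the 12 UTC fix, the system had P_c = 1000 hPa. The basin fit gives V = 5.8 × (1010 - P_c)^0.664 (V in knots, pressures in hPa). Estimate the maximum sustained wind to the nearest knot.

ΔP = 1010 − 1000 = 10 hPa.
10^0.664 ≈ 4.613.
V ≈ 5.8 × 4.613 ≈ 26.8 kt.

27 kt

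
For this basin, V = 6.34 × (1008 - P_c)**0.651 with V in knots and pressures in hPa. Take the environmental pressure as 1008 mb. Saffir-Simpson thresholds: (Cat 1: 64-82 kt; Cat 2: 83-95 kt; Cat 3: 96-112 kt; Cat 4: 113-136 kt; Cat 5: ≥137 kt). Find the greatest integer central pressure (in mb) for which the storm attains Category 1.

973 mb

Category 1 begins at V = 64 kt.
Required ΔP = (64/6.34)^(1/0.651) = 10.095^1.536 ≈ 34.86 mb.
P_c ≤ 1008 − 34.86 = 973.14, so the highest integer P_c is 973 mb.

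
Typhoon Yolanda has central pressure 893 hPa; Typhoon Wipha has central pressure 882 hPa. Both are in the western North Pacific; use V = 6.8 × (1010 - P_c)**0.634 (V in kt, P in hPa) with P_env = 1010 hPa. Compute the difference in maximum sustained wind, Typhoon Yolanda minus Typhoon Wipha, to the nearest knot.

-8 kt

Typhoon Yolanda: ΔP = 117; V ≈ 6.8 × 117^0.634 ≈ 139.23 kt.
Typhoon Wipha: ΔP = 128; V ≈ 6.8 × 128^0.634 ≈ 147.39 kt.
Difference ≈ 139.23 − 147.39 = -8.16 → -8 kt.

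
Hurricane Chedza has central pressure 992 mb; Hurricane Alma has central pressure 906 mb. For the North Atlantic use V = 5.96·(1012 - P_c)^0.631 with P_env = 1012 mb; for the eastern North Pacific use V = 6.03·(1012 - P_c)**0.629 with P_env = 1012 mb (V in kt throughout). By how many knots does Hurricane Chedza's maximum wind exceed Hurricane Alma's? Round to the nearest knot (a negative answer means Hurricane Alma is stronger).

-74 kt

Hurricane Chedza: ΔP = 20; V ≈ 5.96 × 20^0.631 ≈ 39.46 kt.
Hurricane Alma: ΔP = 106; V ≈ 6.03 × 106^0.629 ≈ 113.30 kt.
Difference ≈ 39.46 − 113.30 = -73.84 → -74 kt.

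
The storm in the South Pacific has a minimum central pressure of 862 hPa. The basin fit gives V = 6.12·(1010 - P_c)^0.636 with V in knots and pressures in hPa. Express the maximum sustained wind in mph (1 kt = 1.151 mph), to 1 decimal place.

ΔP = 1010 − 862 = 148 hPa.
V ≈ 6.12 × 148^0.636 = 6.12 × 24.004 ≈ 146.905 kt.
146.905 × 1.151 ≈ 169.09 mph → 169.1 mph.

169.1 mph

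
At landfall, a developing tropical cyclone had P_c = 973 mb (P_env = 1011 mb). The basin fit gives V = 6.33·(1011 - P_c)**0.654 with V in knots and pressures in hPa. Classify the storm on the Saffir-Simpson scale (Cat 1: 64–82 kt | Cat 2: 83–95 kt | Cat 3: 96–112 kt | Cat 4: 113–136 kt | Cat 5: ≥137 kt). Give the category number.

ΔP = 1011 − 973 = 38 mb.
V ≈ 6.33 × 38^0.654 = 6.33 × 10.79 ≈ 68 kt.
68 kt falls in the Category 1 band.

1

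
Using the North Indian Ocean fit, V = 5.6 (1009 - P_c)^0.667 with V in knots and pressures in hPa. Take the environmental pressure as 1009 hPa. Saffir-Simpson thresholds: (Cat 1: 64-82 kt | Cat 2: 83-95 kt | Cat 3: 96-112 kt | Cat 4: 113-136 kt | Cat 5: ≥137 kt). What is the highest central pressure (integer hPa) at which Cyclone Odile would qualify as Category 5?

Category 5 begins at V = 137 kt.
Required ΔP = (137/5.6)^(1/0.667) = 24.464^1.499 ≈ 120.71 hPa.
P_c ≤ 1009 − 120.71 = 888.29, so the highest integer P_c is 888 hPa.

888 hPa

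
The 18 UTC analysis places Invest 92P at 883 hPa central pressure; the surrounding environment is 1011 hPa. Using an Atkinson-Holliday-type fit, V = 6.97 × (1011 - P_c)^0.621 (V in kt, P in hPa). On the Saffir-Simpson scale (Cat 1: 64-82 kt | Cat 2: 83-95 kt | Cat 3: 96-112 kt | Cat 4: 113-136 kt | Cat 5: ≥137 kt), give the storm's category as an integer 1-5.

ΔP = 1011 − 883 = 128 hPa.
V ≈ 6.97 × 128^0.621 = 6.97 × 20.35 ≈ 142 kt.
142 kt falls in the Category 5 band.

5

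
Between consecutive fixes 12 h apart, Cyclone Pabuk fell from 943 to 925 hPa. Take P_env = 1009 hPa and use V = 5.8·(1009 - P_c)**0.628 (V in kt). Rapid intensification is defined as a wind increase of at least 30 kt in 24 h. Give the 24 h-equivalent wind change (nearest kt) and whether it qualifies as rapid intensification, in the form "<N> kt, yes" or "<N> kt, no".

26 kt, no

V₁: ΔP = 66, V ≈ 5.8 × 66^0.628 ≈ 80.56 kt.
V₂: ΔP = 84, V ≈ 5.8 × 84^0.628 ≈ 93.73 kt.
ΔV over 12 h = 13.17 kt → 24 h equivalent = 13.17 × 24/12 ≈ 26.34 kt.
26 kt < 30 kt ⇒ not rapid intensification.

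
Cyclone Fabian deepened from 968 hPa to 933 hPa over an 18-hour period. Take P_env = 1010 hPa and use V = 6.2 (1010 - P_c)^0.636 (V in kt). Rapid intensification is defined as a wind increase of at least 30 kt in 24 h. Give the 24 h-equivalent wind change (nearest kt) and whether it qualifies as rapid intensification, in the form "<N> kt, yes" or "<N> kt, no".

42 kt, yes

V₁: ΔP = 42, V ≈ 6.2 × 42^0.636 ≈ 66.80 kt.
V₂: ΔP = 77, V ≈ 6.2 × 77^0.636 ≈ 98.22 kt.
ΔV over 18 h = 31.42 kt → 24 h equivalent = 31.42 × 24/18 ≈ 41.89 kt.
42 kt ≥ 30 kt ⇒ rapid intensification.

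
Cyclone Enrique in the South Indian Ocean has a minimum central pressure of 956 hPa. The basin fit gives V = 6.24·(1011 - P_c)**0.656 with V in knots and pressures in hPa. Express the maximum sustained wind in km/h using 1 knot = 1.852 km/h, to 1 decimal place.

160.1 km/h

ΔP = 1011 − 956 = 55 hPa.
V ≈ 6.24 × 55^0.656 = 6.24 × 13.857 ≈ 86.469 kt.
86.469 × 1.852 ≈ 160.14 km/h → 160.1 km/h.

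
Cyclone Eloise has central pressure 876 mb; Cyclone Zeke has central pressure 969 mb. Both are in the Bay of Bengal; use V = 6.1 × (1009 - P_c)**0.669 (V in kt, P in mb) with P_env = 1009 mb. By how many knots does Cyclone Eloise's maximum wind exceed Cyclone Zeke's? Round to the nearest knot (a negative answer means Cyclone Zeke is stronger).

89 kt

Cyclone Eloise: ΔP = 133; V ≈ 6.1 × 133^0.669 ≈ 160.76 kt.
Cyclone Zeke: ΔP = 40; V ≈ 6.1 × 40^0.669 ≈ 71.96 kt.
Difference ≈ 160.76 − 71.96 = 88.80 → 89 kt.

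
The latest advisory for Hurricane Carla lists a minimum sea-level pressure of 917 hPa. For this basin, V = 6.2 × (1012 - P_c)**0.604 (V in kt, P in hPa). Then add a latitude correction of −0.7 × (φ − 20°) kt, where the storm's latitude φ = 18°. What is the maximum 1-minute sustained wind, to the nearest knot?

98 kt

ΔP = 1012 − 917 = 95 hPa.
95^0.604 ≈ 15.651.
V ≈ 6.2 × 15.651 ≈ 97.0 kt.
Latitude correction: −0.7 × (18 − 20) = 1.4 kt.
Corrected V ≈ 98.4 kt → 98 kt.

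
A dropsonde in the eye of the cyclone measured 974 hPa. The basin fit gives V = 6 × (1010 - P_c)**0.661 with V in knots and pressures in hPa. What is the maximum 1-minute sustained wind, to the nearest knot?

64 kt

ΔP = 1010 − 974 = 36 hPa.
36^0.661 ≈ 10.684.
V ≈ 6 × 10.684 ≈ 64.1 kt.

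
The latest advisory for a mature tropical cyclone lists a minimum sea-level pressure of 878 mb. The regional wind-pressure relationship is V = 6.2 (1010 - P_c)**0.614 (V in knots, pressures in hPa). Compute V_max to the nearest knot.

124 kt

ΔP = 1010 − 878 = 132 mb.
132^0.614 ≈ 20.046.
V ≈ 6.2 × 20.046 ≈ 124.3 kt.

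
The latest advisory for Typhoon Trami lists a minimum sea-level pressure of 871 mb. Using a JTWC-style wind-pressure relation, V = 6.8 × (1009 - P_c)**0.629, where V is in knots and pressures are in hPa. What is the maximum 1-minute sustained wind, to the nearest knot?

151 kt

ΔP = 1009 − 871 = 138 mb.
138^0.629 ≈ 22.181.
V ≈ 6.8 × 22.181 ≈ 150.8 kt.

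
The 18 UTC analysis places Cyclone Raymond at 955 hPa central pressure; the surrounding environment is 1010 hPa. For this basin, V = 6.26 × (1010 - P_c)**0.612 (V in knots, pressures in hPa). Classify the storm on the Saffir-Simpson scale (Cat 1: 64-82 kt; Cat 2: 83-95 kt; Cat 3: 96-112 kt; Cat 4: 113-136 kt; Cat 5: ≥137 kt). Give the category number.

ΔP = 1010 − 955 = 55 hPa.
V ≈ 6.26 × 55^0.612 = 6.26 × 11.62 ≈ 73 kt.
73 kt falls in the Category 1 band.

1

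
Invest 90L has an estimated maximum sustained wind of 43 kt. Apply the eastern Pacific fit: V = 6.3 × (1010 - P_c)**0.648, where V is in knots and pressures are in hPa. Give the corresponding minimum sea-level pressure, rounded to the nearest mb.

991 mb

ΔP = (V / 6.3)^(1/0.648) = (43/6.3)^1.543.
43/6.3 = 6.825; 6.825^1.543 ≈ 19.37 mb.
P_c = 1010 − 19.37 = 990.63 ≈ 991 mb.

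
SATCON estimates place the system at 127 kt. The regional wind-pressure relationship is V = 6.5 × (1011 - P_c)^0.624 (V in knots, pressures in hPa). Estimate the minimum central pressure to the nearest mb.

894 mb

ΔP = (V / 6.5)^(1/0.624) = (127/6.5)^1.603.
127/6.5 = 19.538; 19.538^1.603 ≈ 117.15 mb.
P_c = 1011 − 117.15 = 893.85 ≈ 894 mb.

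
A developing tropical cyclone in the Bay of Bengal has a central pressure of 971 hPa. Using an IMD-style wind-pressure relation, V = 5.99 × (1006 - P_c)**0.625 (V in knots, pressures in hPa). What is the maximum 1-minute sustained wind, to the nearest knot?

ΔP = 1006 − 971 = 35 hPa.
35^0.625 ≈ 9.227.
V ≈ 5.99 × 9.227 ≈ 55.3 kt.

55 kt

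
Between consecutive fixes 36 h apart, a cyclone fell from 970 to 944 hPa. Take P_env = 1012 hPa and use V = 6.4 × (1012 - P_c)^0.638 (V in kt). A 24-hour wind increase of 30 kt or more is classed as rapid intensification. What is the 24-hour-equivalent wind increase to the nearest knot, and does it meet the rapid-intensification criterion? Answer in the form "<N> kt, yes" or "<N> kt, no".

V₁: ΔP = 42, V ≈ 6.4 × 42^0.638 ≈ 69.47 kt.
V₂: ΔP = 68, V ≈ 6.4 × 68^0.638 ≈ 94.48 kt.
ΔV over 36 h = 25.01 kt → 24 h equivalent = 25.01 × 24/36 ≈ 16.67 kt.
17 kt < 30 kt ⇒ not rapid intensification.

17 kt, no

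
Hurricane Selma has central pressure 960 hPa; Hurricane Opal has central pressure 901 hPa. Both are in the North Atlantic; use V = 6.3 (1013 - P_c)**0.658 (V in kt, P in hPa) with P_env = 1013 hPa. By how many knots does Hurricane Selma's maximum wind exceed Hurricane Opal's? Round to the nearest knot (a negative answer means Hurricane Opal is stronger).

Hurricane Selma: ΔP = 53; V ≈ 6.3 × 53^0.658 ≈ 85.88 kt.
Hurricane Opal: ΔP = 112; V ≈ 6.3 × 112^0.658 ≈ 140.52 kt.
Difference ≈ 85.88 − 140.52 = -54.64 → -55 kt.

-55 kt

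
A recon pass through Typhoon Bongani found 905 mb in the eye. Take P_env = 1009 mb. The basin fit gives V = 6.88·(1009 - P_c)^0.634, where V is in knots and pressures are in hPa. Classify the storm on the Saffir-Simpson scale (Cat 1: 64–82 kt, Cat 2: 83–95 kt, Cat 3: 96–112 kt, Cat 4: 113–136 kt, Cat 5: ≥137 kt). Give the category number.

ΔP = 1009 − 905 = 104 mb.
V ≈ 6.88 × 104^0.634 = 6.88 × 19.00 ≈ 131 kt.
131 kt falls in the Category 4 band.

4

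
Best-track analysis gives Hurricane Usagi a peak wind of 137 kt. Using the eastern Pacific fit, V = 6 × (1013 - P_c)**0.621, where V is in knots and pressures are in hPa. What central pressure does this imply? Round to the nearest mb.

859 mb

ΔP = (V / 6)^(1/0.621) = (137/6)^1.610.
137/6 = 22.833; 22.833^1.610 ≈ 154.07 mb.
P_c = 1013 − 154.07 = 858.93 ≈ 859 mb.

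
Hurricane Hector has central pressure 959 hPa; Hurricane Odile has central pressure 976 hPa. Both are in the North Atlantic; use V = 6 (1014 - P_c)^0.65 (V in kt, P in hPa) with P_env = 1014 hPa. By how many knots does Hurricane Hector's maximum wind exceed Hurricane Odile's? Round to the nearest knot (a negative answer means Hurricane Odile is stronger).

Hurricane Hector: ΔP = 55; V ≈ 6 × 55^0.65 ≈ 81.17 kt.
Hurricane Odile: ΔP = 38; V ≈ 6 × 38^0.65 ≈ 63.83 kt.
Difference ≈ 81.17 − 63.83 = 17.34 → 17 kt.

17 kt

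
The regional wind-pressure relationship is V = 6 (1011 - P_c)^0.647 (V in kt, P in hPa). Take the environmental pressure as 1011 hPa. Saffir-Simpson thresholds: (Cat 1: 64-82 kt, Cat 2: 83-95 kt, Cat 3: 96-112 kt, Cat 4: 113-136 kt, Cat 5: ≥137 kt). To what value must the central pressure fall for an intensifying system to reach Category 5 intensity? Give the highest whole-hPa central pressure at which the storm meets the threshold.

Category 5 begins at V = 137 kt.
Required ΔP = (137/6)^(1/0.647) = 22.833^1.546 ≈ 125.83 hPa.
P_c ≤ 1011 − 125.83 = 885.17, so the highest integer P_c is 885 hPa.

885 hPa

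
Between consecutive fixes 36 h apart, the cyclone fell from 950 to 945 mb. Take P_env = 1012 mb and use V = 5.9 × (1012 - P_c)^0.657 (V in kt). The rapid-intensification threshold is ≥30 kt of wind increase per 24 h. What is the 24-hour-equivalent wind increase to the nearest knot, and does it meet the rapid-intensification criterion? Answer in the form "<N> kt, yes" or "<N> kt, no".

3 kt, no

V₁: ΔP = 62, V ≈ 5.9 × 62^0.657 ≈ 88.81 kt.
V₂: ΔP = 67, V ≈ 5.9 × 67^0.657 ≈ 93.45 kt.
ΔV over 36 h = 4.64 kt → 24 h equivalent = 4.64 × 24/36 ≈ 3.09 kt.
3 kt < 30 kt ⇒ not rapid intensification.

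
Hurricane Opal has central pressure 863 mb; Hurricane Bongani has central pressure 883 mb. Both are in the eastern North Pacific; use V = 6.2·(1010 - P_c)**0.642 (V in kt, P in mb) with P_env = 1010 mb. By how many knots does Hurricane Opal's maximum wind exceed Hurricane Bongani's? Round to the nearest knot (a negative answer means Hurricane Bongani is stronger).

14 kt

Hurricane Opal: ΔP = 147; V ≈ 6.2 × 147^0.642 ≈ 152.69 kt.
Hurricane Bongani: ΔP = 127; V ≈ 6.2 × 127^0.642 ≈ 139.01 kt.
Difference ≈ 152.69 − 139.01 = 13.68 → 14 kt.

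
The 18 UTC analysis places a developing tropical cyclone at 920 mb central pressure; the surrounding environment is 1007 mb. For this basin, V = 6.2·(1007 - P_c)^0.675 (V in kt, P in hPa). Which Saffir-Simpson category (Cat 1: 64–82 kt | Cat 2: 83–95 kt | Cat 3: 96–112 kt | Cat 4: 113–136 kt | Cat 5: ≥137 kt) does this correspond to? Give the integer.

ΔP = 1007 − 920 = 87 mb.
V ≈ 6.2 × 87^0.675 = 6.2 × 20.38 ≈ 126 kt.
126 kt falls in the Category 4 band.

4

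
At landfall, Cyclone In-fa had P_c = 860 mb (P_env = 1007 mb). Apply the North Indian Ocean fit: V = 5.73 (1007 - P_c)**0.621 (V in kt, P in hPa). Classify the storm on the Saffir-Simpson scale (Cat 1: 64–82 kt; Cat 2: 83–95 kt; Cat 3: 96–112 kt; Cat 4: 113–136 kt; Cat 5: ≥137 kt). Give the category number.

4

ΔP = 1007 − 860 = 147 mb.
V ≈ 5.73 × 147^0.621 = 5.73 × 22.18 ≈ 127 kt.
127 kt falls in the Category 4 band.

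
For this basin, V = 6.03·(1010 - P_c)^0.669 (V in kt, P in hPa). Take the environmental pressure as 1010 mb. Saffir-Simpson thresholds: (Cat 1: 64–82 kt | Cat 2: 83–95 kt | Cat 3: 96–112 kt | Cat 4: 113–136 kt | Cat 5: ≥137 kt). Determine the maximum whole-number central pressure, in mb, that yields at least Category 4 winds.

Category 4 begins at V = 113 kt.
Required ΔP = (113/6.03)^(1/0.669) = 18.740^1.495 ≈ 79.89 mb.
P_c ≤ 1010 − 79.89 = 930.11, so the highest integer P_c is 930 mb.

930 mb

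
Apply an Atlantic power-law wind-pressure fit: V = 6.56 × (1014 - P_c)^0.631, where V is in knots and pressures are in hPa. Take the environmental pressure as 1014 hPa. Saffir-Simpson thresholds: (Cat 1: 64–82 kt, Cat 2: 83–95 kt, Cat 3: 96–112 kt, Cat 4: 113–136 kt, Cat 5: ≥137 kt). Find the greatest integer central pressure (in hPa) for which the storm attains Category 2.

958 hPa

Category 2 begins at V = 83 kt.
Required ΔP = (83/6.56)^(1/0.631) = 12.652^1.585 ≈ 55.81 hPa.
P_c ≤ 1014 − 55.81 = 958.19, so the highest integer P_c is 958 hPa.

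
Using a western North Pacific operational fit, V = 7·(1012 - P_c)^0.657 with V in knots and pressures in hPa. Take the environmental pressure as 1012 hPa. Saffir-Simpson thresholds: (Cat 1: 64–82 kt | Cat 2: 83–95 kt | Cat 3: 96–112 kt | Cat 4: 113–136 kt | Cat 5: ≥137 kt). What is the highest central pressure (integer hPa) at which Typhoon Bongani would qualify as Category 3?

Category 3 begins at V = 96 kt.
Required ΔP = (96/7)^(1/0.657) = 13.714^1.522 ≈ 53.81 hPa.
P_c ≤ 1012 − 53.81 = 958.19, so the highest integer P_c is 958 hPa.

958 hPa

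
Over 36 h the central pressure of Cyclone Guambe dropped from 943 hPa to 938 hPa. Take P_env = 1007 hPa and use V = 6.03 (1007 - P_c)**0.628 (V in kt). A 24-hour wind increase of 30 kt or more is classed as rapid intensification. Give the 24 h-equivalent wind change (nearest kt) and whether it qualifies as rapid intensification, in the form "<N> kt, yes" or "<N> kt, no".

V₁: ΔP = 64, V ≈ 6.03 × 64^0.628 ≈ 82.15 kt.
V₂: ΔP = 69, V ≈ 6.03 × 69^0.628 ≈ 86.12 kt.
ΔV over 36 h = 3.97 kt → 24 h equivalent = 3.97 × 24/36 ≈ 2.65 kt.
3 kt < 30 kt ⇒ not rapid intensification.

3 kt, no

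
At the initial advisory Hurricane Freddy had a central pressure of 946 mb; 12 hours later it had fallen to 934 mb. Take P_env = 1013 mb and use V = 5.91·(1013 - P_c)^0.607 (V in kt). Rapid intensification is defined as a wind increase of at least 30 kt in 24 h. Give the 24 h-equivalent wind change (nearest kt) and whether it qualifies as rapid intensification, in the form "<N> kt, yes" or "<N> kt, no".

V₁: ΔP = 67, V ≈ 5.91 × 67^0.607 ≈ 75.86 kt.
V₂: ΔP = 79, V ≈ 5.91 × 79^0.607 ≈ 83.84 kt.
ΔV over 12 h = 7.98 kt → 24 h equivalent = 7.98 × 24/12 ≈ 15.96 kt.
16 kt < 30 kt ⇒ not rapid intensification.

16 kt, no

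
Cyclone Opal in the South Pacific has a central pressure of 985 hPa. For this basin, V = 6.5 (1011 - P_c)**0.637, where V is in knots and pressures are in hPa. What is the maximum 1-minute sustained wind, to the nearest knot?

52 kt

ΔP = 1011 − 985 = 26 hPa.
26^0.637 ≈ 7.968.
V ≈ 6.5 × 7.968 ≈ 51.8 kt.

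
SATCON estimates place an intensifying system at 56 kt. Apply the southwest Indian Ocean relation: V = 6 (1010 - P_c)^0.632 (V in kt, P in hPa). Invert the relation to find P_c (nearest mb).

ΔP = (V / 6)^(1/0.632) = (56/6)^1.582.
56/6 = 9.333; 9.333^1.582 ≈ 34.27 mb.
P_c = 1010 − 34.27 = 975.73 ≈ 976 mb.

976 mb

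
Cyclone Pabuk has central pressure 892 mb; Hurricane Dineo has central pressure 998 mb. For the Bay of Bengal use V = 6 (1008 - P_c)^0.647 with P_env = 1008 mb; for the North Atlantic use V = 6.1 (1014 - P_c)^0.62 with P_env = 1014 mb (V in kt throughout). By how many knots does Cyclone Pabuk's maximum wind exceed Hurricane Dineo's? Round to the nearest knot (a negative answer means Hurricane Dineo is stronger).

96 kt

Cyclone Pabuk: ΔP = 116; V ≈ 6 × 116^0.647 ≈ 129.97 kt.
Hurricane Dineo: ΔP = 16; V ≈ 6.1 × 16^0.62 ≈ 34.03 kt.
Difference ≈ 129.97 − 34.03 = 95.94 → 96 kt.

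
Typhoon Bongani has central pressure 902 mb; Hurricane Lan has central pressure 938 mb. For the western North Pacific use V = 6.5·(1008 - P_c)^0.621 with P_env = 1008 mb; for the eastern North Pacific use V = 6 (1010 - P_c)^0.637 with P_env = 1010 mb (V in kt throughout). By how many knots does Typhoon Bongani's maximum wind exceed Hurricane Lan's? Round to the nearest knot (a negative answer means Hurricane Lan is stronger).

Typhoon Bongani: ΔP = 106; V ≈ 6.5 × 106^0.621 ≈ 117.66 kt.
Hurricane Lan: ΔP = 72; V ≈ 6 × 72^0.637 ≈ 91.47 kt.
Difference ≈ 117.66 − 91.47 = 26.19 → 26 kt.

26 kt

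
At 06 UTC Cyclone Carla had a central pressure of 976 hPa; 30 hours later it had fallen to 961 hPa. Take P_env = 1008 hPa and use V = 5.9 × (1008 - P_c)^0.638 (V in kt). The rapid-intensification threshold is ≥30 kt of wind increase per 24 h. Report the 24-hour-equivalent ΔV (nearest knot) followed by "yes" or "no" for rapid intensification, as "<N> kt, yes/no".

V₁: ΔP = 32, V ≈ 5.9 × 32^0.638 ≈ 53.84 kt.
V₂: ΔP = 47, V ≈ 5.9 × 47^0.638 ≈ 68.81 kt.
ΔV over 30 h = 14.97 kt → 24 h equivalent = 14.97 × 24/30 ≈ 11.98 kt.
12 kt < 30 kt ⇒ not rapid intensification.

12 kt, no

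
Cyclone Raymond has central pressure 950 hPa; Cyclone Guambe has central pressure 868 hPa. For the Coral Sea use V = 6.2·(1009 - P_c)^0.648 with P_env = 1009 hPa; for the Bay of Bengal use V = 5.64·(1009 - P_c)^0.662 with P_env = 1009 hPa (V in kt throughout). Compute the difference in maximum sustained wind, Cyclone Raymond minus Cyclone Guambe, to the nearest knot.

Cyclone Raymond: ΔP = 59; V ≈ 6.2 × 59^0.648 ≈ 87.08 kt.
Cyclone Guambe: ΔP = 141; V ≈ 5.64 × 141^0.662 ≈ 149.30 kt.
Difference ≈ 87.08 − 149.30 = -62.22 → -62 kt.

-62 kt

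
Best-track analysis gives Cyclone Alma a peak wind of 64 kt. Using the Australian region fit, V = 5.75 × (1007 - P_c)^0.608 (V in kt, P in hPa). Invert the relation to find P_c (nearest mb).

954 mb

ΔP = (V / 5.75)^(1/0.608) = (64/5.75)^1.645.
64/5.75 = 11.130; 11.130^1.645 ≈ 52.63 mb.
P_c = 1007 − 52.63 = 954.37 ≈ 954 mb.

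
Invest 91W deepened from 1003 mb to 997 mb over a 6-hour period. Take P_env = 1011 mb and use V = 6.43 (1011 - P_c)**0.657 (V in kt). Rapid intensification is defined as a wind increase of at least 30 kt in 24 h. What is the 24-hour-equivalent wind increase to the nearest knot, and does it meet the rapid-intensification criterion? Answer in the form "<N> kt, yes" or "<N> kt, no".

V₁: ΔP = 8, V ≈ 6.43 × 8^0.657 ≈ 25.21 kt.
V₂: ΔP = 14, V ≈ 6.43 × 14^0.657 ≈ 36.41 kt.
ΔV over 6 h = 11.20 kt → 24 h equivalent = 11.20 × 24/6 ≈ 44.80 kt.
45 kt ≥ 30 kt ⇒ rapid intensification.

45 kt, yes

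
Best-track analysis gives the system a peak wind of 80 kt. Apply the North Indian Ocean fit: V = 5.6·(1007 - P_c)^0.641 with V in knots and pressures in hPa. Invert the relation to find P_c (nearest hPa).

944 hPa

ΔP = (V / 5.6)^(1/0.641) = (80/5.6)^1.560.
80/5.6 = 14.286; 14.286^1.560 ≈ 63.35 hPa.
P_c = 1007 − 63.35 = 943.65 ≈ 944 hPa.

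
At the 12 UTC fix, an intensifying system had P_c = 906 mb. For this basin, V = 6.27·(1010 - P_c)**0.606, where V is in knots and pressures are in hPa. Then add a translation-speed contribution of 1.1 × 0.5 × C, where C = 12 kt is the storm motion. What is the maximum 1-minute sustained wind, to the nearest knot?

ΔP = 1010 − 906 = 104 mb.
104^0.606 ≈ 16.685.
V ≈ 6.27 × 16.685 ≈ 104.6 kt.
Translation term: 1.1 × 0.5 × 12 = 6.6 kt.
Corrected V ≈ 111.2 kt → 111 kt.

111 kt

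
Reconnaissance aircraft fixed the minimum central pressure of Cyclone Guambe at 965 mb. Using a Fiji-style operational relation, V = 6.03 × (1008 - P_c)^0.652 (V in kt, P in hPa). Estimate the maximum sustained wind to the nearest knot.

70 kt

ΔP = 1008 − 965 = 43 mb.
43^0.652 ≈ 11.615.
V ≈ 6.03 × 11.615 ≈ 70.0 kt.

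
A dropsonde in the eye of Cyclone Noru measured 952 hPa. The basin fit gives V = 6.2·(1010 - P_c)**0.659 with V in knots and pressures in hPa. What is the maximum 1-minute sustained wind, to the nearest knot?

90 kt

ΔP = 1010 − 952 = 58 hPa.
58^0.659 ≈ 14.524.
V ≈ 6.2 × 14.524 ≈ 90.1 kt.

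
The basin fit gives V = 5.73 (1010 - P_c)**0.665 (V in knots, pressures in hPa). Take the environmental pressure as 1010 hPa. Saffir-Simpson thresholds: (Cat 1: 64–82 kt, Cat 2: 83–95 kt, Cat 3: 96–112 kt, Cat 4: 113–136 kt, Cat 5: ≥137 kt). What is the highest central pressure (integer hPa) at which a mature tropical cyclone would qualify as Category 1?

972 hPa

Category 1 begins at V = 64 kt.
Required ΔP = (64/5.73)^(1/0.665) = 11.169^1.504 ≈ 37.67 hPa.
P_c ≤ 1010 − 37.67 = 972.33, so the highest integer P_c is 972 hPa.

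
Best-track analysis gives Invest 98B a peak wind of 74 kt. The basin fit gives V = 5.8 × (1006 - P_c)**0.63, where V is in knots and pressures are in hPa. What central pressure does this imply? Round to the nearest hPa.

949 hPa

ΔP = (V / 5.8)^(1/0.63) = (74/5.8)^1.587.
74/5.8 = 12.759; 12.759^1.587 ≈ 56.92 hPa.
P_c = 1006 − 56.92 = 949.08 ≈ 949 hPa.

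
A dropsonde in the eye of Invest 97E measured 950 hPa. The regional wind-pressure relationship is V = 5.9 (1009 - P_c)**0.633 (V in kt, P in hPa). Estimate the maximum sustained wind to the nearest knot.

ΔP = 1009 − 950 = 59 hPa.
59^0.633 ≈ 13.211.
V ≈ 5.9 × 13.211 ≈ 77.9 kt.

78 kt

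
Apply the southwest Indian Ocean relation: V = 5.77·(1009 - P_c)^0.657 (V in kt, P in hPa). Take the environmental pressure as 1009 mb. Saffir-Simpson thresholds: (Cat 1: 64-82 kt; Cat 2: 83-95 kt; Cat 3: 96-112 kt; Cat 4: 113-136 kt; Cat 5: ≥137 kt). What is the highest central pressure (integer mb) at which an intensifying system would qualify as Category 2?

Category 2 begins at V = 83 kt.
Required ΔP = (83/5.77)^(1/0.657) = 14.385^1.522 ≈ 57.86 mb.
P_c ≤ 1009 − 57.86 = 951.14, so the highest integer P_c is 951 mb.

951 mb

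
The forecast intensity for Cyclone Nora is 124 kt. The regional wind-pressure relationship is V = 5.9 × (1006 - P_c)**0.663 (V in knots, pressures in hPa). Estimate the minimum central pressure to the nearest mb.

ΔP = (V / 5.9)^(1/0.663) = (124/5.9)^1.508.
124/5.9 = 21.017; 21.017^1.508 ≈ 98.82 mb.
P_c = 1006 − 98.82 = 907.18 ≈ 907 mb.

907 mb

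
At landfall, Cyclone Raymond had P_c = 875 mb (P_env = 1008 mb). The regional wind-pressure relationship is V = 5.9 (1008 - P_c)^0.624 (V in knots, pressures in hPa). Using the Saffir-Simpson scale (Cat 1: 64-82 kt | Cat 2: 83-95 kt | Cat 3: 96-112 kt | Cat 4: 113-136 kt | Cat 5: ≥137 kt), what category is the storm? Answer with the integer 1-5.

4

ΔP = 1008 − 875 = 133 mb.
V ≈ 5.9 × 133^0.624 = 5.9 × 21.15 ≈ 125 kt.
125 kt falls in the Category 4 band.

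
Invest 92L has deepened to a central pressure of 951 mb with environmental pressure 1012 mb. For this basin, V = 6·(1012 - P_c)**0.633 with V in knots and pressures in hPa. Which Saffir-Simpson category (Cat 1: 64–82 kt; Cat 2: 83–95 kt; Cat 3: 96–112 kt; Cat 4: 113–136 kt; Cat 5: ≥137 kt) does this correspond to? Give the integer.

1

ΔP = 1012 − 951 = 61 mb.
V ≈ 6 × 61^0.633 = 6 × 13.49 ≈ 81 kt.
81 kt falls in the Category 1 band.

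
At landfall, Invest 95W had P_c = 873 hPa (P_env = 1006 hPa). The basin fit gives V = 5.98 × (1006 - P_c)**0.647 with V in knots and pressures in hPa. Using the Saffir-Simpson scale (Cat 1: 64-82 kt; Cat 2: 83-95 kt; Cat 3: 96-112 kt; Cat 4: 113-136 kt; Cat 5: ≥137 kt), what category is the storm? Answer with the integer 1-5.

5

ΔP = 1006 − 873 = 133 hPa.
V ≈ 5.98 × 133^0.647 = 5.98 × 23.67 ≈ 142 kt.
142 kt falls in the Category 5 band.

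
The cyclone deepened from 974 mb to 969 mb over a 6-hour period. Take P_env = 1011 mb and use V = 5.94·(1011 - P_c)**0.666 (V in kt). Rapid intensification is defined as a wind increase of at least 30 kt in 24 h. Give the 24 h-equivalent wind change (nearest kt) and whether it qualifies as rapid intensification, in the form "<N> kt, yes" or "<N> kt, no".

V₁: ΔP = 37, V ≈ 5.94 × 37^0.666 ≈ 65.80 kt.
V₂: ΔP = 42, V ≈ 5.94 × 42^0.666 ≈ 71.59 kt.
ΔV over 6 h = 5.79 kt → 24 h equivalent = 5.79 × 24/6 ≈ 23.16 kt.
23 kt < 30 kt ⇒ not rapid intensification.

23 kt, no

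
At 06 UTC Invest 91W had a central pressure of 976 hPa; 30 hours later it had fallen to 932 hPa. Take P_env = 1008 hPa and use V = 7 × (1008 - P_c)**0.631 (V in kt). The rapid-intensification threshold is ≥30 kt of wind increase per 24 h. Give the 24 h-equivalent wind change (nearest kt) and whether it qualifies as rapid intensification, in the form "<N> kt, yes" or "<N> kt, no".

36 kt, yes

V₁: ΔP = 32, V ≈ 7 × 32^0.631 ≈ 62.35 kt.
V₂: ΔP = 76, V ≈ 7 × 76^0.631 ≈ 107.62 kt.
ΔV over 30 h = 45.27 kt → 24 h equivalent = 45.27 × 24/30 ≈ 36.22 kt.
36 kt ≥ 30 kt ⇒ rapid intensification.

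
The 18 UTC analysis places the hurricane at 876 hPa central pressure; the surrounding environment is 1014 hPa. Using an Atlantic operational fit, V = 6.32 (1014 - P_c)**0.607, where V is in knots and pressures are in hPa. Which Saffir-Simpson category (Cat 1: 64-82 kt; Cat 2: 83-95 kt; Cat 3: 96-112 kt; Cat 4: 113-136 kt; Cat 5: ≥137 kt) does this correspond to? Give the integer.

ΔP = 1014 − 876 = 138 hPa.
V ≈ 6.32 × 138^0.607 = 6.32 × 19.90 ≈ 126 kt.
126 kt falls in the Category 4 band.

4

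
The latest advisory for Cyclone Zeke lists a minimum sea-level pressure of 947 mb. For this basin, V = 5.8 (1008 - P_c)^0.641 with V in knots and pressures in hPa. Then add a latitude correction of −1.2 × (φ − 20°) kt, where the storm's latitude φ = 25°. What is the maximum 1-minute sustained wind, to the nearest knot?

75 kt

ΔP = 1008 − 947 = 61 mb.
61^0.641 ≈ 13.944.
V ≈ 5.8 × 13.944 ≈ 80.9 kt.
Latitude correction: −1.2 × (25 − 20) = -6 kt.
Corrected V ≈ 74.9 kt → 75 kt.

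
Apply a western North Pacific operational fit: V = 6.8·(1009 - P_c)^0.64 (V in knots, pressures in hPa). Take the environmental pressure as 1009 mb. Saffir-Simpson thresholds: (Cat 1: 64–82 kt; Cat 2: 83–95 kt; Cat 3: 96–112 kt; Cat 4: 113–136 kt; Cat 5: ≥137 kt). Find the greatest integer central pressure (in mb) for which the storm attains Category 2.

Category 2 begins at V = 83 kt.
Required ΔP = (83/6.8)^(1/0.64) = 12.206^1.562 ≈ 49.86 mb.
P_c ≤ 1009 − 49.86 = 959.14, so the highest integer P_c is 959 mb.

959 mb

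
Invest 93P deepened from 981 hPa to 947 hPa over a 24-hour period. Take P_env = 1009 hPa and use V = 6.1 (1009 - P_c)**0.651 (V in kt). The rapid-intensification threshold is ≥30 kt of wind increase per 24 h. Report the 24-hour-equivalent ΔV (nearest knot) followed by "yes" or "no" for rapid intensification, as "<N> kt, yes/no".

V₁: ΔP = 28, V ≈ 6.1 × 28^0.651 ≈ 53.39 kt.
V₂: ΔP = 62, V ≈ 6.1 × 62^0.651 ≈ 89.57 kt.
ΔV over 24 h = 36.18 kt → 24 h equivalent = 36.18 × 24/24 ≈ 36.18 kt.
36 kt ≥ 30 kt ⇒ rapid intensification.

36 kt, yes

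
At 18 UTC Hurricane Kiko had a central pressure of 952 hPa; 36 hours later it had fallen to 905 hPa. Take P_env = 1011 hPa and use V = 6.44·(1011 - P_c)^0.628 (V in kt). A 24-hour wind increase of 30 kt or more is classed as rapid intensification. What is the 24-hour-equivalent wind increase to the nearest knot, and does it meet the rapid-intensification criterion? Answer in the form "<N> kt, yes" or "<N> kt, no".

25 kt, no

V₁: ΔP = 59, V ≈ 6.44 × 59^0.628 ≈ 83.36 kt.
V₂: ΔP = 106, V ≈ 6.44 × 106^0.628 ≈ 120.44 kt.
ΔV over 36 h = 37.08 kt → 24 h equivalent = 37.08 × 24/36 ≈ 24.72 kt.
25 kt < 30 kt ⇒ not rapid intensification.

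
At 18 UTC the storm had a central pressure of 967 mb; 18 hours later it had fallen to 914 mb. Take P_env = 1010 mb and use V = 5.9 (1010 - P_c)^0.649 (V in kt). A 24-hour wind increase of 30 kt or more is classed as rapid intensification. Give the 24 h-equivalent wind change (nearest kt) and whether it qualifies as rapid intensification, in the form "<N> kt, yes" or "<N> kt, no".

62 kt, yes

V₁: ΔP = 43, V ≈ 5.9 × 43^0.649 ≈ 67.76 kt.
V₂: ΔP = 96, V ≈ 5.9 × 96^0.649 ≈ 114.12 kt.
ΔV over 18 h = 46.36 kt → 24 h equivalent = 46.36 × 24/18 ≈ 61.81 kt.
62 kt ≥ 30 kt ⇒ rapid intensification.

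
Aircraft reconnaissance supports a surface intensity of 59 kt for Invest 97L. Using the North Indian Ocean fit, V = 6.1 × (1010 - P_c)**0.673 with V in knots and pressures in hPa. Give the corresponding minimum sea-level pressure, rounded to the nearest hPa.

ΔP = (V / 6.1)^(1/0.673) = (59/6.1)^1.486.
59/6.1 = 9.672; 9.672^1.486 ≈ 29.13 hPa.
P_c = 1010 − 29.13 = 980.87 ≈ 981 hPa.

981 hPa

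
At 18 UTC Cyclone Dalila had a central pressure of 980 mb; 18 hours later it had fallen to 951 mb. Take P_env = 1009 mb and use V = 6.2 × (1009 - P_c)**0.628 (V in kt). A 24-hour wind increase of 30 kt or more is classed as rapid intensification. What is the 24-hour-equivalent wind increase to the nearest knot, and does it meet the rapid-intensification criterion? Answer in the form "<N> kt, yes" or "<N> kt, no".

37 kt, yes

V₁: ΔP = 29, V ≈ 6.2 × 29^0.628 ≈ 51.38 kt.
V₂: ΔP = 58, V ≈ 6.2 × 58^0.628 ≈ 79.40 kt.
ΔV over 18 h = 28.02 kt → 24 h equivalent = 28.02 × 24/18 ≈ 37.36 kt.
37 kt ≥ 30 kt ⇒ rapid intensification.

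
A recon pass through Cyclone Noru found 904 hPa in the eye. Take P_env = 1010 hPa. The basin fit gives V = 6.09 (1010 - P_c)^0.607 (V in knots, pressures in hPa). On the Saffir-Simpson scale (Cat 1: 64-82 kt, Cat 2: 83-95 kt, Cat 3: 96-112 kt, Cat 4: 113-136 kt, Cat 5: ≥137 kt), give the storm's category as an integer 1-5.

3

ΔP = 1010 − 904 = 106 hPa.
V ≈ 6.09 × 106^0.607 = 6.09 × 16.96 ≈ 103 kt.
103 kt falls in the Category 3 band.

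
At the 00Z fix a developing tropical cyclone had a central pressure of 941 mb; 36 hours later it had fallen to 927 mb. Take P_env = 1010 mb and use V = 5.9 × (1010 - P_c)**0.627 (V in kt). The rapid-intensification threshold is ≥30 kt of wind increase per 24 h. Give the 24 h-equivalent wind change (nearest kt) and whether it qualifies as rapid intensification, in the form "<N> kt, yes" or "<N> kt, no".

V₁: ΔP = 69, V ≈ 5.9 × 69^0.627 ≈ 83.91 kt.
V₂: ΔP = 83, V ≈ 5.9 × 83^0.627 ≈ 94.21 kt.
ΔV over 36 h = 10.30 kt → 24 h equivalent = 10.30 × 24/36 ≈ 6.87 kt.
7 kt < 30 kt ⇒ not rapid intensification.

7 kt, no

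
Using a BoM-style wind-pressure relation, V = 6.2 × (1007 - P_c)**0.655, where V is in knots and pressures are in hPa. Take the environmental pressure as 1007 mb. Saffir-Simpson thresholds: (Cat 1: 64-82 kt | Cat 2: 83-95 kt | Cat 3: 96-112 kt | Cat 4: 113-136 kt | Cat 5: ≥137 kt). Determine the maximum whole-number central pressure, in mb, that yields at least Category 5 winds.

Category 5 begins at V = 137 kt.
Required ΔP = (137/6.2)^(1/0.655) = 22.097^1.527 ≈ 112.83 mb.
P_c ≤ 1007 − 112.83 = 894.17, so the highest integer P_c is 894 mb.

894 mb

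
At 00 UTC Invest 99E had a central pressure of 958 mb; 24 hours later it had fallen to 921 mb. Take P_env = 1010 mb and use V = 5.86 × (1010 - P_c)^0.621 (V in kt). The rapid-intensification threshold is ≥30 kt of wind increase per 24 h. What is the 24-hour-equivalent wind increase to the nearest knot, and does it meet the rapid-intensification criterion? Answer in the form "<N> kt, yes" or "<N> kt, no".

V₁: ΔP = 52, V ≈ 5.86 × 52^0.621 ≈ 68.16 kt.
V₂: ΔP = 89, V ≈ 5.86 × 89^0.621 ≈ 95.16 kt.
ΔV over 24 h = 27.00 kt → 24 h equivalent = 27.00 × 24/24 ≈ 27.00 kt.
27 kt < 30 kt ⇒ not rapid intensification.

27 kt, no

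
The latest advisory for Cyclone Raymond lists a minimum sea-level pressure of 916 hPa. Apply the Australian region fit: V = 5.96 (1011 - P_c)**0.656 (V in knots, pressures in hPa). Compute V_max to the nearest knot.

118 kt

ΔP = 1011 − 916 = 95 hPa.
95^0.656 ≈ 19.833.
V ≈ 5.96 × 19.833 ≈ 118.2 kt.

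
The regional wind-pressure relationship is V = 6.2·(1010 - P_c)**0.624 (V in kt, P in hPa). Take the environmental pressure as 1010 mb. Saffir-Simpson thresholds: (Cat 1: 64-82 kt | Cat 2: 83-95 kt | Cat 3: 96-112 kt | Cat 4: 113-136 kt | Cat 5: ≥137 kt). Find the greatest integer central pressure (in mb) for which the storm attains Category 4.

905 mb

Category 4 begins at V = 113 kt.
Required ΔP = (113/6.2)^(1/0.624) = 18.226^1.603 ≈ 104.79 mb.
P_c ≤ 1010 − 104.79 = 905.21, so the highest integer P_c is 905 mb.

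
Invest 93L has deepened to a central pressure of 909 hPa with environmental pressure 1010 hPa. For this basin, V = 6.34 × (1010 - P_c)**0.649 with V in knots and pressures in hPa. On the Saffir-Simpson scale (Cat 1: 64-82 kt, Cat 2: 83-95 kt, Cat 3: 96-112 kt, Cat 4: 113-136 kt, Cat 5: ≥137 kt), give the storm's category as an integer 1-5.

ΔP = 1010 − 909 = 101 hPa.
V ≈ 6.34 × 101^0.649 = 6.34 × 19.99 ≈ 127 kt.
127 kt falls in the Category 4 band.

4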